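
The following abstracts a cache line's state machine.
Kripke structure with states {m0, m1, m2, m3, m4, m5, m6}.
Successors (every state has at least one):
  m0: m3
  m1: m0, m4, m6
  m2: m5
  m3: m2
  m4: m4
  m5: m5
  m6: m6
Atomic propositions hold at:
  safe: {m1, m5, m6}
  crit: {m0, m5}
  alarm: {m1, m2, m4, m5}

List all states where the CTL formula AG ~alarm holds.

Sat(~alarm) = {m0, m3, m6}
AG ~alarm: greatest fixpoint, start Z0 = {m0, m3, m6}, keep only states in Sat with every successor in Z. Z1 = {m0, m6}; Z2 = {m6}; fixed.
Sat(AG ~alarm) = {m6}

{m6}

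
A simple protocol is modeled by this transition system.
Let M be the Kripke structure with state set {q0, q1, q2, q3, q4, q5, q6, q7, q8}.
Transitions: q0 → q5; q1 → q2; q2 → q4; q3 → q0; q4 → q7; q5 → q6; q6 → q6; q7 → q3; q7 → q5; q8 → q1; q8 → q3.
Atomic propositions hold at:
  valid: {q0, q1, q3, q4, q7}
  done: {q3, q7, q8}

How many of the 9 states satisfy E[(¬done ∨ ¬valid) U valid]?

7

Sat(¬done) = {q0, q1, q2, q4, q5, q6}
Sat(¬valid) = {q2, q5, q6, q8}
Sat(¬done ∨ ¬valid) = {q0, q1, q2, q4, q5, q6, q8}
E[(¬done ∨ ¬valid) U valid]: least fixpoint, start Z0 = Sat(valid) = {q0, q1, q3, q4, q7}, add states in Sat(¬done ∨ ¬valid) with some successor in Z. Z1 = {q0, q1, q2, q3, q4, q7, q8}; fixed.
Sat(E[(¬done ∨ ¬valid) U valid]) = {q0, q1, q2, q3, q4, q7, q8}
|Sat(E[(¬done ∨ ¬valid) U valid])| = |{q0, q1, q2, q3, q4, q7, q8}| = 7.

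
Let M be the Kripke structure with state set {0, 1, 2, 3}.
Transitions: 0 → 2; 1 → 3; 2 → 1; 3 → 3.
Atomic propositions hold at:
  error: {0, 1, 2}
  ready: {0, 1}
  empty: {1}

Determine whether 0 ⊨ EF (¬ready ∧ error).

Sat(¬ready) = {2, 3}
Sat(¬ready ∧ error) = {2}
EF (¬ready ∧ error): least fixpoint, start Z0 = {2}, add states with some successor in Z. Z1 = {0, 2}; fixed.
Sat(EF (¬ready ∧ error)) = {0, 2}
0 ∈ Sat(EF (¬ready ∧ error)) = {0, 2}, so the formula holds at 0.

Yes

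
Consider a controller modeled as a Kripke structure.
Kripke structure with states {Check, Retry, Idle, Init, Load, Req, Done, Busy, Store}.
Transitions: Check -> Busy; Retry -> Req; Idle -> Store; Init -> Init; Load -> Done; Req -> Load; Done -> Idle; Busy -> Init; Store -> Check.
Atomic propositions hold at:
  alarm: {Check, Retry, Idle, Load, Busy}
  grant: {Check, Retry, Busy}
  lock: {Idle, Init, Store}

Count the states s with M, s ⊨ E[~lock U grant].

3

Sat(~lock) = {Check, Retry, Load, Req, Done, Busy}
E[~lock U grant]: least fixpoint, start Z0 = Sat(grant) = {Check, Retry, Busy}, add states in Sat(~lock) with some successor in Z. Already a fixed point.
Sat(E[~lock U grant]) = {Check, Retry, Busy}
|Sat(E[~lock U grant])| = |{Check, Retry, Busy}| = 3.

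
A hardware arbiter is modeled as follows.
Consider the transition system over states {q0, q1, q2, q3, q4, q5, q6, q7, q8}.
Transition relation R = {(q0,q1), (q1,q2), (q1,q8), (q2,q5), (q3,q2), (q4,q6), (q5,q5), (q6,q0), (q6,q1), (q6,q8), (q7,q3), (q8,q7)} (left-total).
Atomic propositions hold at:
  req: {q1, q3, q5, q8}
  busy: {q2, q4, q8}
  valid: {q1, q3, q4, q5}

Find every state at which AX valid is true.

{q0, q2, q5, q7}

Sat(AX valid) = {s : every successor in {q1, q3, q4, q5}} = {q0, q2, q5, q7}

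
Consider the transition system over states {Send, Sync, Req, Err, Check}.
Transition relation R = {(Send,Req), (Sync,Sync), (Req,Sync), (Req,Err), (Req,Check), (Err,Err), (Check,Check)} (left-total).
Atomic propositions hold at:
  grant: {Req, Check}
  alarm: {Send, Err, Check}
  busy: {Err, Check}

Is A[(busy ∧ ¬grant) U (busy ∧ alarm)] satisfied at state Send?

Sat(¬grant) = {Send, Sync, Err}
Sat(busy ∧ ¬grant) = {Err}
Sat(busy ∧ alarm) = {Err, Check}
A[(busy ∧ ¬grant) U (busy ∧ alarm)]: least fixpoint, start Z0 = Sat((busy ∧ alarm)) = {Err, Check}, add states in Sat(busy ∧ ¬grant) with every successor in Z. Already a fixed point.
Sat(A[(busy ∧ ¬grant) U (busy ∧ alarm)]) = {Err, Check}
Send ∉ Sat(A[(busy ∧ ¬grant) U (busy ∧ alarm)]) = {Err, Check}, so the formula does not hold at Send.

No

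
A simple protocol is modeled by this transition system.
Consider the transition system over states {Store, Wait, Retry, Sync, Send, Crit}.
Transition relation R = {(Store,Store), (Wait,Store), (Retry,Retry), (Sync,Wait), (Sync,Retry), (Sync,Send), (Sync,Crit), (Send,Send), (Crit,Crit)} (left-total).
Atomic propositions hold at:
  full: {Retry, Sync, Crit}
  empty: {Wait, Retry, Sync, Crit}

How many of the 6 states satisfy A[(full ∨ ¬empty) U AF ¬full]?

Sat(¬empty) = {Store, Send}
Sat(full ∨ ¬empty) = {Store, Retry, Sync, Send, Crit}
Sat(¬full) = {Store, Wait, Send}
AF ¬full: least fixpoint, start Z0 = {Store, Wait, Send}, add states with every successor in Z. Already a fixed point.
Sat(AF ¬full) = {Store, Wait, Send}
A[(full ∨ ¬empty) U AF ¬full]: least fixpoint, start Z0 = Sat(AF ¬full) = {Store, Wait, Send}, add states in Sat(full ∨ ¬empty) with every successor in Z. Already a fixed point.
Sat(A[(full ∨ ¬empty) U AF ¬full]) = {Store, Wait, Send}
|Sat(A[(full ∨ ¬empty) U AF ¬full])| = |{Store, Wait, Send}| = 3.

3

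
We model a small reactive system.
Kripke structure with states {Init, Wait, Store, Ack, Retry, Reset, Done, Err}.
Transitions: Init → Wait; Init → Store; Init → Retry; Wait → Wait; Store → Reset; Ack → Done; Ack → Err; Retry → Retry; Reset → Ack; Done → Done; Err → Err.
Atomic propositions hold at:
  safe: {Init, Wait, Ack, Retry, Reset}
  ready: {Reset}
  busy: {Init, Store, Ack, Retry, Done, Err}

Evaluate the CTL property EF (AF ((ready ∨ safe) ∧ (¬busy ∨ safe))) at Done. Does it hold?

Sat(ready ∨ safe) = {Init, Wait, Ack, Retry, Reset}
Sat(¬busy) = {Wait, Reset}
Sat(¬busy ∨ safe) = {Init, Wait, Ack, Retry, Reset}
Sat((ready ∨ safe) ∧ (¬busy ∨ safe)) = {Init, Wait, Ack, Retry, Reset}
AF ((ready ∨ safe) ∧ (¬busy ∨ safe)): least fixpoint, start Z0 = {Init, Wait, Ack, Retry, Reset}, add states with every successor in Z. Z1 = {Init, Wait, Store, Ack, Retry, Reset}; fixed.
Sat(AF ((ready ∨ safe) ∧ (¬busy ∨ safe))) = {Init, Wait, Store, Ack, Retry, Reset}
EF (AF ((ready ∨ safe) ∧ (¬busy ∨ safe))): least fixpoint, start Z0 = {Init, Wait, Store, Ack, Retry, Reset}, add states with some successor in Z. Already a fixed point.
Sat(EF (AF ((ready ∨ safe) ∧ (¬busy ∨ safe)))) = {Init, Wait, Store, Ack, Retry, Reset}
Done ∉ Sat(EF (AF ((ready ∨ safe) ∧ (¬busy ∨ safe)))) = {Init, Wait, Store, Ack, Retry, Reset}, so the formula does not hold at Done.

No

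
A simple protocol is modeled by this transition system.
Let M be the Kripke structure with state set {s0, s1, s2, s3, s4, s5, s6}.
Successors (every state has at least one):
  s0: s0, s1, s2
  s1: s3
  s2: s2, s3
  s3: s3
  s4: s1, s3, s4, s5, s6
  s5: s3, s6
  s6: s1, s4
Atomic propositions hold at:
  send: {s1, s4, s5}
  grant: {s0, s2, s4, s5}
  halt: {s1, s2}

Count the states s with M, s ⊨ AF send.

4

AF send: least fixpoint, start Z0 = {s1, s4, s5}, add states with every successor in Z. Z1 = {s1, s4, s5, s6}; fixed.
Sat(AF send) = {s1, s4, s5, s6}
|Sat(AF send)| = |{s1, s4, s5, s6}| = 4.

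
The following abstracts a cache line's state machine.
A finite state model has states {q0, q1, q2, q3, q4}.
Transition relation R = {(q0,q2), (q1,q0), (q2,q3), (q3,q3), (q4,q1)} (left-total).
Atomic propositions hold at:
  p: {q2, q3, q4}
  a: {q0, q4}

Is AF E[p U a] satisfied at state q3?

E[p U a]: least fixpoint, start Z0 = Sat(a) = {q0, q4}, add states in Sat(p) with some successor in Z. Already a fixed point.
Sat(E[p U a]) = {q0, q4}
AF E[p U a]: least fixpoint, start Z0 = {q0, q4}, add states with every successor in Z. Z1 = {q0, q1, q4}; fixed.
Sat(AF E[p U a]) = {q0, q1, q4}
q3 ∉ Sat(AF E[p U a]) = {q0, q1, q4}, so the formula does not hold at q3.

No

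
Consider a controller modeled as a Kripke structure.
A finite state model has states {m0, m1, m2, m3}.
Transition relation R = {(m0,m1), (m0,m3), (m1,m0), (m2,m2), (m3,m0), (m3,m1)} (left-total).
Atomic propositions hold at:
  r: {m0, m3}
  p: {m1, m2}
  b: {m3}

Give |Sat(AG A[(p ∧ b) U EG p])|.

Sat(p ∧ b) = ∅
EG p: greatest fixpoint, start Z0 = {m1, m2}, keep only states in Sat with some successor in Z. Z1 = {m2}; fixed.
Sat(EG p) = {m2}
A[(p ∧ b) U EG p]: least fixpoint, start Z0 = Sat(EG p) = {m2}, add states in Sat(p ∧ b) with every successor in Z. Already a fixed point.
Sat(A[(p ∧ b) U EG p]) = {m2}
AG A[(p ∧ b) U EG p]: greatest fixpoint, start Z0 = {m2}, keep only states in Sat with every successor in Z. Already a fixed point.
Sat(AG A[(p ∧ b) U EG p]) = {m2}
|Sat(AG A[(p ∧ b) U EG p])| = |{m2}| = 1.

1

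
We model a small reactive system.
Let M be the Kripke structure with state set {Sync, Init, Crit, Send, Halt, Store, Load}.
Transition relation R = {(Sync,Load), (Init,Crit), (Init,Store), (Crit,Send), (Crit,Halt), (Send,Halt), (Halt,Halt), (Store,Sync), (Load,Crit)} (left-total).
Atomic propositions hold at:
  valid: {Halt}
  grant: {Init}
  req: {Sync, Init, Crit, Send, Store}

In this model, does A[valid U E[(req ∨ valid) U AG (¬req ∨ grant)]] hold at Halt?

Yes

Sat(req ∨ valid) = {Sync, Init, Crit, Send, Halt, Store}
Sat(¬req) = {Halt, Load}
Sat(¬req ∨ grant) = {Init, Halt, Load}
AG (¬req ∨ grant): greatest fixpoint, start Z0 = {Init, Halt, Load}, keep only states in Sat with every successor in Z. Z1 = {Halt}; fixed.
Sat(AG (¬req ∨ grant)) = {Halt}
E[(req ∨ valid) U AG (¬req ∨ grant)]: least fixpoint, start Z0 = Sat(AG (¬req ∨ grant)) = {Halt}, add states in Sat(req ∨ valid) with some successor in Z. Z1 = {Crit, Send, Halt}; Z2 = {Init, Crit, Send, Halt}; fixed.
Sat(E[(req ∨ valid) U AG (¬req ∨ grant)]) = {Init, Crit, Send, Halt}
A[valid U E[(req ∨ valid) U AG (¬req ∨ grant)]]: least fixpoint, start Z0 = Sat(E[(req ∨ valid) U AG (¬req ∨ grant)]) = {Init, Crit, Send, Halt}, add states in Sat(valid) with every successor in Z. Already a fixed point.
Sat(A[valid U E[(req ∨ valid) U AG (¬req ∨ grant)]]) = {Init, Crit, Send, Halt}
Halt ∈ Sat(A[valid U E[(req ∨ valid) U AG (¬req ∨ grant)]]) = {Init, Crit, Send, Halt}, so the formula holds at Halt.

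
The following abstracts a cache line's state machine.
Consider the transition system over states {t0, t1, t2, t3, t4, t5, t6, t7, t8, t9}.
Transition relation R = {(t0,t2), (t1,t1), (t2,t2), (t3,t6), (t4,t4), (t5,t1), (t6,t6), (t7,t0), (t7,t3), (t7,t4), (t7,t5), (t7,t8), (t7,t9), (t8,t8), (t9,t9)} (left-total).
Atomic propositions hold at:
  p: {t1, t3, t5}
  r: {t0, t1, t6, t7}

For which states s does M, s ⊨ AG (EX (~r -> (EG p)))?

Sat(~r) = {t2, t3, t4, t5, t8, t9}
EG p: greatest fixpoint, start Z0 = {t1, t3, t5}, keep only states in Sat with some successor in Z. Z1 = {t1, t5}; fixed.
Sat(EG p) = {t1, t5}
Sat(~r -> (EG p)) = {t0, t1, t5, t6, t7}
Sat(EX (~r -> (EG p))) = {s : some successor in {t0, t1, t5, t6, t7}} = {t1, t3, t5, t6, t7}
AG (EX (~r -> (EG p))): greatest fixpoint, start Z0 = {t1, t3, t5, t6, t7}, keep only states in Sat with every successor in Z. Z1 = {t1, t3, t5, t6}; fixed.
Sat(AG (EX (~r -> (EG p)))) = {t1, t3, t5, t6}

{t1, t3, t5, t6}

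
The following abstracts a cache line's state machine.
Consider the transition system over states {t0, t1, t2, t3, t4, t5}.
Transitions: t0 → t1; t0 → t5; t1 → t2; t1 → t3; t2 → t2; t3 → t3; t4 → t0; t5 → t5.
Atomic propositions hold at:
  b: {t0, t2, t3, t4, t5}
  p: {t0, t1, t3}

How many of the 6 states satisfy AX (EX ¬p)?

4

Sat(¬p) = {t2, t4, t5}
Sat(EX ¬p) = {s : some successor in {t2, t4, t5}} = {t0, t1, t2, t5}
Sat(AX (EX ¬p)) = {s : every successor in {t0, t1, t2, t5}} = {t0, t2, t4, t5}
|Sat(AX (EX ¬p))| = |{t0, t2, t4, t5}| = 4.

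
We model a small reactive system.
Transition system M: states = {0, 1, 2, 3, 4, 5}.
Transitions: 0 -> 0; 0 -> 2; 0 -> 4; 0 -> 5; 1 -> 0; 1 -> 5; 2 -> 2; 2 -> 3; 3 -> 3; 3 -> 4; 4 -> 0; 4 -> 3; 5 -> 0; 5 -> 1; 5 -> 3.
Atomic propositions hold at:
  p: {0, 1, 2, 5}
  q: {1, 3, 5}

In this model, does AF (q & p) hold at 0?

Sat(q & p) = {1, 5}
AF (q & p): least fixpoint, start Z0 = {1, 5}, add states with every successor in Z. Already a fixed point.
Sat(AF (q & p)) = {1, 5}
0 ∉ Sat(AF (q & p)) = {1, 5}, so the formula does not hold at 0.

No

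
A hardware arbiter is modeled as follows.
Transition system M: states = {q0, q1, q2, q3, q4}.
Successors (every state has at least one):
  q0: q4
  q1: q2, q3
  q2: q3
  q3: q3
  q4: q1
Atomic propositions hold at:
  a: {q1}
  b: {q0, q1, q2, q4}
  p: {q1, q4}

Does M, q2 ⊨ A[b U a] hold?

A[b U a]: least fixpoint, start Z0 = Sat(a) = {q1}, add states in Sat(b) with every successor in Z. Z1 = {q1, q4}; Z2 = {q0, q1, q4}; fixed.
Sat(A[b U a]) = {q0, q1, q4}
q2 ∉ Sat(A[b U a]) = {q0, q1, q4}, so the formula does not hold at q2.

No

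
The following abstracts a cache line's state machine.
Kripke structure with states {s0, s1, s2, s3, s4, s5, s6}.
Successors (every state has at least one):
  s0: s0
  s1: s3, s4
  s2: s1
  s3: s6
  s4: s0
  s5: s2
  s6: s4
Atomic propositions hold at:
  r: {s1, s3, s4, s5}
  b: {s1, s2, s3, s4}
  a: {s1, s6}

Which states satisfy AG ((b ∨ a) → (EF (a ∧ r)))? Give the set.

{s0}

Sat(b ∨ a) = {s1, s2, s3, s4, s6}
Sat(a ∧ r) = {s1}
EF (a ∧ r): least fixpoint, start Z0 = {s1}, add states with some successor in Z. Z1 = {s1, s2}; Z2 = {s1, s2, s5}; fixed.
Sat(EF (a ∧ r)) = {s1, s2, s5}
Sat((b ∨ a) → (EF (a ∧ r))) = {s0, s1, s2, s5}
AG ((b ∨ a) → (EF (a ∧ r))): greatest fixpoint, start Z0 = {s0, s1, s2, s5}, keep only states in Sat with every successor in Z. Z1 = {s0, s2, s5}; Z2 = {s0, s5}; Z3 = {s0}; fixed.
Sat(AG ((b ∨ a) → (EF (a ∧ r)))) = {s0}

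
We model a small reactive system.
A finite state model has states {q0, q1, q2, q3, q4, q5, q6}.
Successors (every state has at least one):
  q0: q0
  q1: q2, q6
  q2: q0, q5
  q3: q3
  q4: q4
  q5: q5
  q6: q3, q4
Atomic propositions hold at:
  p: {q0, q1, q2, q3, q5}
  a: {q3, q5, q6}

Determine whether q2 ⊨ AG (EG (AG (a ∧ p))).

No

Sat(a ∧ p) = {q3, q5}
AG (a ∧ p): greatest fixpoint, start Z0 = {q3, q5}, keep only states in Sat with every successor in Z. Already a fixed point.
Sat(AG (a ∧ p)) = {q3, q5}
EG (AG (a ∧ p)): greatest fixpoint, start Z0 = {q3, q5}, keep only states in Sat with some successor in Z. Already a fixed point.
Sat(EG (AG (a ∧ p))) = {q3, q5}
AG (EG (AG (a ∧ p))): greatest fixpoint, start Z0 = {q3, q5}, keep only states in Sat with every successor in Z. Already a fixed point.
Sat(AG (EG (AG (a ∧ p)))) = {q3, q5}
q2 ∉ Sat(AG (EG (AG (a ∧ p)))) = {q3, q5}, so the formula does not hold at q2.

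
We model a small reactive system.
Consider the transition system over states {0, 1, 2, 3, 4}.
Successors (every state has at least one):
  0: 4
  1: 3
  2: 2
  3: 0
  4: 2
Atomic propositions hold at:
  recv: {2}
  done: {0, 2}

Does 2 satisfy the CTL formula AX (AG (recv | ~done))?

Yes

Sat(~done) = {1, 3, 4}
Sat(recv | ~done) = {1, 2, 3, 4}
AG (recv | ~done): greatest fixpoint, start Z0 = {1, 2, 3, 4}, keep only states in Sat with every successor in Z. Z1 = {1, 2, 4}; Z2 = {2, 4}; fixed.
Sat(AG (recv | ~done)) = {2, 4}
Sat(AX (AG (recv | ~done))) = {s : every successor in {2, 4}} = {0, 2, 4}
2 ∈ Sat(AX (AG (recv | ~done))) = {0, 2, 4}, so the formula holds at 2.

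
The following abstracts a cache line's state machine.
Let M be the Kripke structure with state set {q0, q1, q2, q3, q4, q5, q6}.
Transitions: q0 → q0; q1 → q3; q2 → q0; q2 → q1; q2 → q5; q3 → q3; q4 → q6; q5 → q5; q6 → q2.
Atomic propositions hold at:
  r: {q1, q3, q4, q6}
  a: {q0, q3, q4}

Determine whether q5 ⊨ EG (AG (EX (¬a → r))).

No

Sat(¬a) = {q1, q2, q5, q6}
Sat(¬a → r) = {q0, q1, q3, q4, q6}
Sat(EX (¬a → r)) = {s : some successor in {q0, q1, q3, q4, q6}} = {q0, q1, q2, q3, q4}
AG (EX (¬a → r)): greatest fixpoint, start Z0 = {q0, q1, q2, q3, q4}, keep only states in Sat with every successor in Z. Z1 = {q0, q1, q3}; fixed.
Sat(AG (EX (¬a → r))) = {q0, q1, q3}
EG (AG (EX (¬a → r))): greatest fixpoint, start Z0 = {q0, q1, q3}, keep only states in Sat with some successor in Z. Already a fixed point.
Sat(EG (AG (EX (¬a → r)))) = {q0, q1, q3}
q5 ∉ Sat(EG (AG (EX (¬a → r)))) = {q0, q1, q3}, so the formula does not hold at q5.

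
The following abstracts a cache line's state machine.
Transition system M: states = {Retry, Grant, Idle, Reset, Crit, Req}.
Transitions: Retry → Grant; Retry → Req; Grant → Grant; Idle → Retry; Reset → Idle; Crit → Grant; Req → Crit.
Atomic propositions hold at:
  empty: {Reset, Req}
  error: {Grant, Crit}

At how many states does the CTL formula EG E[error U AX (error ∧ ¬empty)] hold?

3

Sat(¬empty) = {Retry, Grant, Idle, Crit}
Sat(error ∧ ¬empty) = {Grant, Crit}
Sat(AX (error ∧ ¬empty)) = {s : every successor in {Grant, Crit}} = {Grant, Crit, Req}
E[error U AX (error ∧ ¬empty)]: least fixpoint, start Z0 = Sat(AX (error ∧ ¬empty)) = {Grant, Crit, Req}, add states in Sat(error) with some successor in Z. Already a fixed point.
Sat(E[error U AX (error ∧ ¬empty)]) = {Grant, Crit, Req}
EG E[error U AX (error ∧ ¬empty)]: greatest fixpoint, start Z0 = {Grant, Crit, Req}, keep only states in Sat with some successor in Z. Already a fixed point.
Sat(EG E[error U AX (error ∧ ¬empty)]) = {Grant, Crit, Req}
|Sat(EG E[error U AX (error ∧ ¬empty)])| = |{Grant, Crit, Req}| = 3.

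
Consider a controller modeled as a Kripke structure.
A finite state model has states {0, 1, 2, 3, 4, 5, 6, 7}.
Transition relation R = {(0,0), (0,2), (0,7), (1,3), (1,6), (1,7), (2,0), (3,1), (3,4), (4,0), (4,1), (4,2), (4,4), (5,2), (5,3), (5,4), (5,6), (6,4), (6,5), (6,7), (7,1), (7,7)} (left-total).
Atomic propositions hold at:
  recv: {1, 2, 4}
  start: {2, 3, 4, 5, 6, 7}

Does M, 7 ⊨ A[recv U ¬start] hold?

Sat(¬start) = {0, 1}
A[recv U ¬start]: least fixpoint, start Z0 = Sat(¬start) = {0, 1}, add states in Sat(recv) with every successor in Z. Z1 = {0, 1, 2}; fixed.
Sat(A[recv U ¬start]) = {0, 1, 2}
7 ∉ Sat(A[recv U ¬start]) = {0, 1, 2}, so the formula does not hold at 7.

No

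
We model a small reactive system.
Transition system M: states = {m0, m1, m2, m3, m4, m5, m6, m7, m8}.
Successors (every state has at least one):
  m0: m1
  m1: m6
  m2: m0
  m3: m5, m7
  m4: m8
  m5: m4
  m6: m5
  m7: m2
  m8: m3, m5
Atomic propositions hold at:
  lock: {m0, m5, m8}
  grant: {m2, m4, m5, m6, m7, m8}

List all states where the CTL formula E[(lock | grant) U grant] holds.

{m2, m4, m5, m6, m7, m8}

Sat(lock | grant) = {m0, m2, m4, m5, m6, m7, m8}
E[(lock | grant) U grant]: least fixpoint, start Z0 = Sat(grant) = {m2, m4, m5, m6, m7, m8}, add states in Sat(lock | grant) with some successor in Z. Already a fixed point.
Sat(E[(lock | grant) U grant]) = {m2, m4, m5, m6, m7, m8}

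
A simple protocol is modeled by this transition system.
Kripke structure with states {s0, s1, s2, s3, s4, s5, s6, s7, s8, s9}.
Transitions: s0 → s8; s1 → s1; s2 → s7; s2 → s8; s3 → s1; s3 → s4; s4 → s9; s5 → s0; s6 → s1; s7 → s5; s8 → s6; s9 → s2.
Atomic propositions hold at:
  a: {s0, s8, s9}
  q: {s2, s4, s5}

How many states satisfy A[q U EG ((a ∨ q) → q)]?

Sat(a ∨ q) = {s0, s2, s4, s5, s8, s9}
Sat((a ∨ q) → q) = {s1, s2, s3, s4, s5, s6, s7}
EG ((a ∨ q) → q): greatest fixpoint, start Z0 = {s1, s2, s3, s4, s5, s6, s7}, keep only states in Sat with some successor in Z. Z1 = {s1, s2, s3, s6, s7}; Z2 = {s1, s2, s3, s6}; Z3 = {s1, s3, s6}; fixed.
Sat(EG ((a ∨ q) → q)) = {s1, s3, s6}
A[q U EG ((a ∨ q) → q)]: least fixpoint, start Z0 = Sat(EG ((a ∨ q) → q)) = {s1, s3, s6}, add states in Sat(q) with every successor in Z. Already a fixed point.
Sat(A[q U EG ((a ∨ q) → q)]) = {s1, s3, s6}
|Sat(A[q U EG ((a ∨ q) → q)])| = |{s1, s3, s6}| = 3.

3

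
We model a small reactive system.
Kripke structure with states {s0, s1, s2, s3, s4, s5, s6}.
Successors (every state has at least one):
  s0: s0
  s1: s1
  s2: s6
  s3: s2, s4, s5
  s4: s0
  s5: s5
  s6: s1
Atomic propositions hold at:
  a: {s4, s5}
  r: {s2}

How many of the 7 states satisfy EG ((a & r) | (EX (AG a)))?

2

Sat(a & r) = ∅
AG a: greatest fixpoint, start Z0 = {s4, s5}, keep only states in Sat with every successor in Z. Z1 = {s5}; fixed.
Sat(AG a) = {s5}
Sat(EX (AG a)) = {s : some successor in {s5}} = {s3, s5}
Sat((a & r) | (EX (AG a))) = {s3, s5}
EG ((a & r) | (EX (AG a))): greatest fixpoint, start Z0 = {s3, s5}, keep only states in Sat with some successor in Z. Already a fixed point.
Sat(EG ((a & r) | (EX (AG a)))) = {s3, s5}
|Sat(EG ((a & r) | (EX (AG a))))| = |{s3, s5}| = 2.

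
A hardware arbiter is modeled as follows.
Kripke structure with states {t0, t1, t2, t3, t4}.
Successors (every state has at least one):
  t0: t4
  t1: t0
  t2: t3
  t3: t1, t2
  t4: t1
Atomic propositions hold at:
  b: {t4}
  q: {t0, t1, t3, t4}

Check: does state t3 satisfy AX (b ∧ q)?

Sat(b ∧ q) = {t4}
Sat(AX (b ∧ q)) = {s : every successor in {t4}} = {t0}
t3 ∉ Sat(AX (b ∧ q)) = {t0}, so the formula does not hold at t3.

No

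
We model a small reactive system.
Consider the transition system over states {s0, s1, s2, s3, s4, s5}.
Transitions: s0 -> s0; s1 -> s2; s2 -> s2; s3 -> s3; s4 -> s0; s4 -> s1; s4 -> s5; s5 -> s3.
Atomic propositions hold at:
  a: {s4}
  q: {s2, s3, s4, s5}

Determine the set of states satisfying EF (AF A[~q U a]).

Sat(~q) = {s0, s1}
A[~q U a]: least fixpoint, start Z0 = Sat(a) = {s4}, add states in Sat(~q) with every successor in Z. Already a fixed point.
Sat(A[~q U a]) = {s4}
AF A[~q U a]: least fixpoint, start Z0 = {s4}, add states with every successor in Z. Already a fixed point.
Sat(AF A[~q U a]) = {s4}
EF (AF A[~q U a]): least fixpoint, start Z0 = {s4}, add states with some successor in Z. Already a fixed point.
Sat(EF (AF A[~q U a])) = {s4}

{s4}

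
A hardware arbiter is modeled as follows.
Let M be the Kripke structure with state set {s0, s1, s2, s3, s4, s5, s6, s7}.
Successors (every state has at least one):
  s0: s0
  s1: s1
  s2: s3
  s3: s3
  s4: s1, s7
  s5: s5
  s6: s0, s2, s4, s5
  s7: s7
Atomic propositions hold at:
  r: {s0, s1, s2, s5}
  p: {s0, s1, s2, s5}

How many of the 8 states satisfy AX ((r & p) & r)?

3

Sat(r & p) = {s0, s1, s2, s5}
Sat((r & p) & r) = {s0, s1, s2, s5}
Sat(AX ((r & p) & r)) = {s : every successor in {s0, s1, s2, s5}} = {s0, s1, s5}
|Sat(AX ((r & p) & r))| = |{s0, s1, s5}| = 3.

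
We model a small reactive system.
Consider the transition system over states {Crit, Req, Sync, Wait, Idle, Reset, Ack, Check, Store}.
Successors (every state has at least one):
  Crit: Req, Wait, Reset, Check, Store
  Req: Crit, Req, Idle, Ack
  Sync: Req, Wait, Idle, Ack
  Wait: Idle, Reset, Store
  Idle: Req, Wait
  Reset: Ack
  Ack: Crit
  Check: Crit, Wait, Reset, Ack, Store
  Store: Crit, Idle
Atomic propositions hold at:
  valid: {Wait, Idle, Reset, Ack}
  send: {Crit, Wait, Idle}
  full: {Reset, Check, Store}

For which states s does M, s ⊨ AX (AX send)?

{Reset}

Sat(AX send) = {s : every successor in {Crit, Wait, Idle}} = {Ack, Store}
Sat(AX (AX send)) = {s : every successor in {Ack, Store}} = {Reset}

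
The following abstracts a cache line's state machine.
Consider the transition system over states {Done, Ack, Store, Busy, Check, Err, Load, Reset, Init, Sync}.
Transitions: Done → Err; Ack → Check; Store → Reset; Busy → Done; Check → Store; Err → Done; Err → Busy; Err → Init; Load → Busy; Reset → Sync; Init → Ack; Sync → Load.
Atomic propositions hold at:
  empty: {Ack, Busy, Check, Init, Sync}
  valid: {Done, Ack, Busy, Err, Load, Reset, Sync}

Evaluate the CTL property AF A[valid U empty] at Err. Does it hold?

No

A[valid U empty]: least fixpoint, start Z0 = Sat(empty) = {Ack, Busy, Check, Init, Sync}, add states in Sat(valid) with every successor in Z. Z1 = {Ack, Busy, Check, Load, Reset, Init, Sync}; fixed.
Sat(A[valid U empty]) = {Ack, Busy, Check, Load, Reset, Init, Sync}
AF A[valid U empty]: least fixpoint, start Z0 = {Ack, Busy, Check, Load, Reset, Init, Sync}, add states with every successor in Z. Z1 = {Ack, Store, Busy, Check, Load, Reset, Init, Sync}; fixed.
Sat(AF A[valid U empty]) = {Ack, Store, Busy, Check, Load, Reset, Init, Sync}
Err ∉ Sat(AF A[valid U empty]) = {Ack, Store, Busy, Check, Load, Reset, Init, Sync}, so the formula does not hold at Err.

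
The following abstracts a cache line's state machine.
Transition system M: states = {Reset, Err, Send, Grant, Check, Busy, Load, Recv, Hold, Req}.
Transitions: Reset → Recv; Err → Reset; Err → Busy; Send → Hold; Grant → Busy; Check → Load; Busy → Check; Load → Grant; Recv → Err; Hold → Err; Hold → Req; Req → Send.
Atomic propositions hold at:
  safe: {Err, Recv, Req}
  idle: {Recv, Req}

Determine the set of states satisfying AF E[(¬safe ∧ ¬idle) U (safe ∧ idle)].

Sat(¬safe) = {Reset, Send, Grant, Check, Busy, Load, Hold}
Sat(¬idle) = {Reset, Err, Send, Grant, Check, Busy, Load, Hold}
Sat(¬safe ∧ ¬idle) = {Reset, Send, Grant, Check, Busy, Load, Hold}
Sat(safe ∧ idle) = {Recv, Req}
E[(¬safe ∧ ¬idle) U (safe ∧ idle)]: least fixpoint, start Z0 = Sat((safe ∧ idle)) = {Recv, Req}, add states in Sat(¬safe ∧ ¬idle) with some successor in Z. Z1 = {Reset, Recv, Hold, Req}; Z2 = {Reset, Send, Recv, Hold, Req}; fixed.
Sat(E[(¬safe ∧ ¬idle) U (safe ∧ idle)]) = {Reset, Send, Recv, Hold, Req}
AF E[(¬safe ∧ ¬idle) U (safe ∧ idle)]: least fixpoint, start Z0 = {Reset, Send, Recv, Hold, Req}, add states with every successor in Z. Already a fixed point.
Sat(AF E[(¬safe ∧ ¬idle) U (safe ∧ idle)]) = {Reset, Send, Recv, Hold, Req}

{Reset, Send, Recv, Hold, Req}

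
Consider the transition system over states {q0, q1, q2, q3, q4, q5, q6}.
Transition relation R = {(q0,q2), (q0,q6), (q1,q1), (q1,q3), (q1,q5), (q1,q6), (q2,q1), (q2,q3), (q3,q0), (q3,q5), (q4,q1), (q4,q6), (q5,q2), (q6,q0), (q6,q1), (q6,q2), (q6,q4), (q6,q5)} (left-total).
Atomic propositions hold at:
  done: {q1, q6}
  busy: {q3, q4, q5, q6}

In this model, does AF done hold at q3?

No

AF done: least fixpoint, start Z0 = {q1, q6}, add states with every successor in Z. Z1 = {q1, q4, q6}; fixed.
Sat(AF done) = {q1, q4, q6}
q3 ∉ Sat(AF done) = {q1, q4, q6}, so the formula does not hold at q3.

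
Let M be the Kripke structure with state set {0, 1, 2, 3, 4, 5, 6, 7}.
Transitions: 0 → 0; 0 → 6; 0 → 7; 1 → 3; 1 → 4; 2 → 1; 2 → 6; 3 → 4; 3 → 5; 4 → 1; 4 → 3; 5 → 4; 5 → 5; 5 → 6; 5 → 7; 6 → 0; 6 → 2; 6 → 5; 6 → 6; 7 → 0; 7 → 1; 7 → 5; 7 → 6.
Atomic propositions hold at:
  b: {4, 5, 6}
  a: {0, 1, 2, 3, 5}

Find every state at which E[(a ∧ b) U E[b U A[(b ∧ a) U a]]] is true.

{0, 1, 2, 3, 4, 5, 6}

Sat(a ∧ b) = {5}
Sat(b ∧ a) = {5}
A[(b ∧ a) U a]: least fixpoint, start Z0 = Sat(a) = {0, 1, 2, 3, 5}, add states in Sat(b ∧ a) with every successor in Z. Already a fixed point.
Sat(A[(b ∧ a) U a]) = {0, 1, 2, 3, 5}
E[b U A[(b ∧ a) U a]]: least fixpoint, start Z0 = Sat(A[(b ∧ a) U a]) = {0, 1, 2, 3, 5}, add states in Sat(b) with some successor in Z. Z1 = {0, 1, 2, 3, 4, 5, 6}; fixed.
Sat(E[b U A[(b ∧ a) U a]]) = {0, 1, 2, 3, 4, 5, 6}
E[(a ∧ b) U E[b U A[(b ∧ a) U a]]]: least fixpoint, start Z0 = Sat(E[b U A[(b ∧ a) U a]]) = {0, 1, 2, 3, 4, 5, 6}, add states in Sat(a ∧ b) with some successor in Z. Already a fixed point.
Sat(E[(a ∧ b) U E[b U A[(b ∧ a) U a]]]) = {0, 1, 2, 3, 4, 5, 6}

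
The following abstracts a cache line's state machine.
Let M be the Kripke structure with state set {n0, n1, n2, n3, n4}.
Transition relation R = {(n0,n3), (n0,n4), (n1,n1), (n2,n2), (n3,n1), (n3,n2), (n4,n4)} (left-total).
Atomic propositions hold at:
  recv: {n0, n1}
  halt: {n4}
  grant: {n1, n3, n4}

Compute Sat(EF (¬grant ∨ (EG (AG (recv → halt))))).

Sat(¬grant) = {n0, n2}
Sat(recv → halt) = {n2, n3, n4}
AG (recv → halt): greatest fixpoint, start Z0 = {n2, n3, n4}, keep only states in Sat with every successor in Z. Z1 = {n2, n4}; fixed.
Sat(AG (recv → halt)) = {n2, n4}
EG (AG (recv → halt)): greatest fixpoint, start Z0 = {n2, n4}, keep only states in Sat with some successor in Z. Already a fixed point.
Sat(EG (AG (recv → halt))) = {n2, n4}
Sat(¬grant ∨ (EG (AG (recv → halt)))) = {n0, n2, n4}
EF (¬grant ∨ (EG (AG (recv → halt)))): least fixpoint, start Z0 = {n0, n2, n4}, add states with some successor in Z. Z1 = {n0, n2, n3, n4}; fixed.
Sat(EF (¬grant ∨ (EG (AG (recv → halt))))) = {n0, n2, n3, n4}

{n0, n2, n3, n4}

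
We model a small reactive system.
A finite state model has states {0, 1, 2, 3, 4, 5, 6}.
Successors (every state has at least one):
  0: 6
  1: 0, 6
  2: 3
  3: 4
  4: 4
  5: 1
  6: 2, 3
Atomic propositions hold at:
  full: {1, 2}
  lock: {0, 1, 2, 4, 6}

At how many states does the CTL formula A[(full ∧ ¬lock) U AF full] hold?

Sat(¬lock) = {3, 5}
Sat(full ∧ ¬lock) = ∅
AF full: least fixpoint, start Z0 = {1, 2}, add states with every successor in Z. Z1 = {1, 2, 5}; fixed.
Sat(AF full) = {1, 2, 5}
A[(full ∧ ¬lock) U AF full]: least fixpoint, start Z0 = Sat(AF full) = {1, 2, 5}, add states in Sat(full ∧ ¬lock) with every successor in Z. Already a fixed point.
Sat(A[(full ∧ ¬lock) U AF full]) = {1, 2, 5}
|Sat(A[(full ∧ ¬lock) U AF full])| = |{1, 2, 5}| = 3.

3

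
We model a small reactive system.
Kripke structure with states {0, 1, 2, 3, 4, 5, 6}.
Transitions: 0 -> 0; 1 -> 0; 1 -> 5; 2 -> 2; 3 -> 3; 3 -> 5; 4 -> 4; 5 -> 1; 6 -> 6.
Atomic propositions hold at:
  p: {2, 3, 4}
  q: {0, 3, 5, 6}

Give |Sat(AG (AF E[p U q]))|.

5

E[p U q]: least fixpoint, start Z0 = Sat(q) = {0, 3, 5, 6}, add states in Sat(p) with some successor in Z. Already a fixed point.
Sat(E[p U q]) = {0, 3, 5, 6}
AF E[p U q]: least fixpoint, start Z0 = {0, 3, 5, 6}, add states with every successor in Z. Z1 = {0, 1, 3, 5, 6}; fixed.
Sat(AF E[p U q]) = {0, 1, 3, 5, 6}
AG (AF E[p U q]): greatest fixpoint, start Z0 = {0, 1, 3, 5, 6}, keep only states in Sat with every successor in Z. Already a fixed point.
Sat(AG (AF E[p U q])) = {0, 1, 3, 5, 6}
|Sat(AG (AF E[p U q]))| = |{0, 1, 3, 5, 6}| = 5.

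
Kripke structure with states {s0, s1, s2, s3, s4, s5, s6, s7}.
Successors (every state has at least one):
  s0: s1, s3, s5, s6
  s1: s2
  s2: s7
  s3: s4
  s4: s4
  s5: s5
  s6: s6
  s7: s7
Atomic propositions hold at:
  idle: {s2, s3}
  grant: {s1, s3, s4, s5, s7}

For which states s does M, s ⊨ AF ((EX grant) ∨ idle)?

{s0, s1, s2, s3, s4, s5, s7}

Sat(EX grant) = {s : some successor in {s1, s3, s4, s5, s7}} = {s0, s2, s3, s4, s5, s7}
Sat((EX grant) ∨ idle) = {s0, s2, s3, s4, s5, s7}
AF ((EX grant) ∨ idle): least fixpoint, start Z0 = {s0, s2, s3, s4, s5, s7}, add states with every successor in Z. Z1 = {s0, s1, s2, s3, s4, s5, s7}; fixed.
Sat(AF ((EX grant) ∨ idle)) = {s0, s1, s2, s3, s4, s5, s7}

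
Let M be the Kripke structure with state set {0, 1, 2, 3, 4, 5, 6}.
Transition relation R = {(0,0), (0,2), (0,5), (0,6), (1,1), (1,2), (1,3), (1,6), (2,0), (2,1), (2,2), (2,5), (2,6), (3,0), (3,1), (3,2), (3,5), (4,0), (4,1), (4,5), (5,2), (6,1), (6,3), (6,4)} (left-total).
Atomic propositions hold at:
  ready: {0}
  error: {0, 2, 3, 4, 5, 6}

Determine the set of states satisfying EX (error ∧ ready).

Sat(error ∧ ready) = {0}
Sat(EX (error ∧ ready)) = {s : some successor in {0}} = {0, 2, 3, 4}

{0, 2, 3, 4}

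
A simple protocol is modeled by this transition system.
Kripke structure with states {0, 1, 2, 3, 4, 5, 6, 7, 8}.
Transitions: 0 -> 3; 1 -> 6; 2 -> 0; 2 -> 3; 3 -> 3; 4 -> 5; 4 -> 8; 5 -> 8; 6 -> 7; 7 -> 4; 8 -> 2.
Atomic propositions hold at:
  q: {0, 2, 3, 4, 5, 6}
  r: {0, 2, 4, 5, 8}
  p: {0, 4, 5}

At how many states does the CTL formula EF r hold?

8

EF r: least fixpoint, start Z0 = {0, 2, 4, 5, 8}, add states with some successor in Z. Z1 = {0, 2, 4, 5, 7, 8}; Z2 = {0, 2, 4, 5, 6, 7, 8}; Z3 = {0, 1, 2, 4, 5, 6, 7, 8}; fixed.
Sat(EF r) = {0, 1, 2, 4, 5, 6, 7, 8}
|Sat(EF r)| = |{0, 1, 2, 4, 5, 6, 7, 8}| = 8.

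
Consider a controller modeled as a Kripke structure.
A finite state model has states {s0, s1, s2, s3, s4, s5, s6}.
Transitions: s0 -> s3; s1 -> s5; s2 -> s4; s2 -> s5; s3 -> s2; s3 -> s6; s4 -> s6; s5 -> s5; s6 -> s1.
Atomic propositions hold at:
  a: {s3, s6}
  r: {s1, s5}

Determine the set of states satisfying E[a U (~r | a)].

Sat(~r) = {s0, s2, s3, s4, s6}
Sat(~r | a) = {s0, s2, s3, s4, s6}
E[a U (~r | a)]: least fixpoint, start Z0 = Sat((~r | a)) = {s0, s2, s3, s4, s6}, add states in Sat(a) with some successor in Z. Already a fixed point.
Sat(E[a U (~r | a)]) = {s0, s2, s3, s4, s6}

{s0, s2, s3, s4, s6}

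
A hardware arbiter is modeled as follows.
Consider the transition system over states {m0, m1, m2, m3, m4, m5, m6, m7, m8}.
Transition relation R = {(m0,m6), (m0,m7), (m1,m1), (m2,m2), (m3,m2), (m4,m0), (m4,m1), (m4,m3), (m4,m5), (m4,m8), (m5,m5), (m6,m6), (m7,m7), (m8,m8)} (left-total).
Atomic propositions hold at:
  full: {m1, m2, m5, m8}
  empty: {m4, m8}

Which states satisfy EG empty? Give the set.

EG empty: greatest fixpoint, start Z0 = {m4, m8}, keep only states in Sat with some successor in Z. Already a fixed point.
Sat(EG empty) = {m4, m8}

{m4, m8}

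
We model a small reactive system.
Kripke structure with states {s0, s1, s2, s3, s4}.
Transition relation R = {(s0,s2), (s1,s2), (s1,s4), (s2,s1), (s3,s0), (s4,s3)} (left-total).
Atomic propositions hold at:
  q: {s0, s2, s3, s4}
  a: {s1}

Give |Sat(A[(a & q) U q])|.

4

Sat(a & q) = ∅
A[(a & q) U q]: least fixpoint, start Z0 = Sat(q) = {s0, s2, s3, s4}, add states in Sat(a & q) with every successor in Z. Already a fixed point.
Sat(A[(a & q) U q]) = {s0, s2, s3, s4}
|Sat(A[(a & q) U q])| = |{s0, s2, s3, s4}| = 4.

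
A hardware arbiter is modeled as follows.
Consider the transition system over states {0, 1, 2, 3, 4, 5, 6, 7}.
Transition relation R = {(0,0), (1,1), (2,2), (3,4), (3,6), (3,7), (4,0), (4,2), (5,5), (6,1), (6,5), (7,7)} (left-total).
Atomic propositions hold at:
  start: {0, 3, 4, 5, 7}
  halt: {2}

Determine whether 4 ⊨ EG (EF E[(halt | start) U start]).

Yes

Sat(halt | start) = {0, 2, 3, 4, 5, 7}
E[(halt | start) U start]: least fixpoint, start Z0 = Sat(start) = {0, 3, 4, 5, 7}, add states in Sat(halt | start) with some successor in Z. Already a fixed point.
Sat(E[(halt | start) U start]) = {0, 3, 4, 5, 7}
EF E[(halt | start) U start]: least fixpoint, start Z0 = {0, 3, 4, 5, 7}, add states with some successor in Z. Z1 = {0, 3, 4, 5, 6, 7}; fixed.
Sat(EF E[(halt | start) U start]) = {0, 3, 4, 5, 6, 7}
EG (EF E[(halt | start) U start]): greatest fixpoint, start Z0 = {0, 3, 4, 5, 6, 7}, keep only states in Sat with some successor in Z. Already a fixed point.
Sat(EG (EF E[(halt | start) U start])) = {0, 3, 4, 5, 6, 7}
4 ∈ Sat(EG (EF E[(halt | start) U start])) = {0, 3, 4, 5, 6, 7}, so the formula holds at 4.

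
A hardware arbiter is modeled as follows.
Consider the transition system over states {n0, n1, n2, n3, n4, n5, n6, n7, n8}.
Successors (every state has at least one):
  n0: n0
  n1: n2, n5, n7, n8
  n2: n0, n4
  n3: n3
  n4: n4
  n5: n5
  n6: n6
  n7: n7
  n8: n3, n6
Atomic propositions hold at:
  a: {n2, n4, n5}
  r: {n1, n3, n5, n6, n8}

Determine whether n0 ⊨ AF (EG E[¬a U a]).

No

Sat(¬a) = {n0, n1, n3, n6, n7, n8}
E[¬a U a]: least fixpoint, start Z0 = Sat(a) = {n2, n4, n5}, add states in Sat(¬a) with some successor in Z. Z1 = {n1, n2, n4, n5}; fixed.
Sat(E[¬a U a]) = {n1, n2, n4, n5}
EG E[¬a U a]: greatest fixpoint, start Z0 = {n1, n2, n4, n5}, keep only states in Sat with some successor in Z. Already a fixed point.
Sat(EG E[¬a U a]) = {n1, n2, n4, n5}
AF (EG E[¬a U a]): least fixpoint, start Z0 = {n1, n2, n4, n5}, add states with every successor in Z. Already a fixed point.
Sat(AF (EG E[¬a U a])) = {n1, n2, n4, n5}
n0 ∉ Sat(AF (EG E[¬a U a])) = {n1, n2, n4, n5}, so the formula does not hold at n0.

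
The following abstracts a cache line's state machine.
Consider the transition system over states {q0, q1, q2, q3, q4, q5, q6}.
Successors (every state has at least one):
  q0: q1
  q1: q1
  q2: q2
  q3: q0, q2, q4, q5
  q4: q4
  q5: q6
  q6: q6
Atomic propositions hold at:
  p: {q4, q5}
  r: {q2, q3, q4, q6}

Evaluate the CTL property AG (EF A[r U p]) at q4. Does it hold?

Yes

A[r U p]: least fixpoint, start Z0 = Sat(p) = {q4, q5}, add states in Sat(r) with every successor in Z. Already a fixed point.
Sat(A[r U p]) = {q4, q5}
EF A[r U p]: least fixpoint, start Z0 = {q4, q5}, add states with some successor in Z. Z1 = {q3, q4, q5}; fixed.
Sat(EF A[r U p]) = {q3, q4, q5}
AG (EF A[r U p]): greatest fixpoint, start Z0 = {q3, q4, q5}, keep only states in Sat with every successor in Z. Z1 = {q4}; fixed.
Sat(AG (EF A[r U p])) = {q4}
q4 ∈ Sat(AG (EF A[r U p])) = {q4}, so the formula holds at q4.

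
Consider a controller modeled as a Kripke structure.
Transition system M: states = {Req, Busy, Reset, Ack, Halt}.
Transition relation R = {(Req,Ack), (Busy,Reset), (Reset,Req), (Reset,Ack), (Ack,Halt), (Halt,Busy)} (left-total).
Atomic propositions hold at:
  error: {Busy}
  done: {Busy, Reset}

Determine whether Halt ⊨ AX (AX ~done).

No

Sat(~done) = {Req, Ack, Halt}
Sat(AX ~done) = {s : every successor in {Req, Ack, Halt}} = {Req, Reset, Ack}
Sat(AX (AX ~done)) = {s : every successor in {Req, Reset, Ack}} = {Req, Busy, Reset}
Halt ∉ Sat(AX (AX ~done)) = {Req, Busy, Reset}, so the formula does not hold at Halt.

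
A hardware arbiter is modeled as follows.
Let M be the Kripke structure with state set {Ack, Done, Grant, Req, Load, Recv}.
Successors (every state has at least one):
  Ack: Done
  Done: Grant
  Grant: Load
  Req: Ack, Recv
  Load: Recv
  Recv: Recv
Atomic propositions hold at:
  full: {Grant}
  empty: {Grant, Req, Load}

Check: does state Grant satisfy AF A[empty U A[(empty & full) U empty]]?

Sat(empty & full) = {Grant}
A[(empty & full) U empty]: least fixpoint, start Z0 = Sat(empty) = {Grant, Req, Load}, add states in Sat(empty & full) with every successor in Z. Already a fixed point.
Sat(A[(empty & full) U empty]) = {Grant, Req, Load}
A[empty U A[(empty & full) U empty]]: least fixpoint, start Z0 = Sat(A[(empty & full) U empty]) = {Grant, Req, Load}, add states in Sat(empty) with every successor in Z. Already a fixed point.
Sat(A[empty U A[(empty & full) U empty]]) = {Grant, Req, Load}
AF A[empty U A[(empty & full) U empty]]: least fixpoint, start Z0 = {Grant, Req, Load}, add states with every successor in Z. Z1 = {Done, Grant, Req, Load}; Z2 = {Ack, Done, Grant, Req, Load}; fixed.
Sat(AF A[empty U A[(empty & full) U empty]]) = {Ack, Done, Grant, Req, Load}
Grant ∈ Sat(AF A[empty U A[(empty & full) U empty]]) = {Ack, Done, Grant, Req, Load}, so the formula holds at Grant.

Yes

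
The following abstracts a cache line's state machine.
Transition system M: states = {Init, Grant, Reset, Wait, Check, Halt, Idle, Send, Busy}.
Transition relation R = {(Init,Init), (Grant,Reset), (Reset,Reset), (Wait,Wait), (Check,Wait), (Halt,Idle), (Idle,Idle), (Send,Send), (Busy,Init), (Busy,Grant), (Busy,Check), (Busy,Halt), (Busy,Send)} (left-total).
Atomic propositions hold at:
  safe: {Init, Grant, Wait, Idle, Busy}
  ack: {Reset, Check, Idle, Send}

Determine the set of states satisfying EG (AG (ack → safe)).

{Init, Wait, Halt, Idle}

Sat(ack → safe) = {Init, Grant, Wait, Halt, Idle, Busy}
AG (ack → safe): greatest fixpoint, start Z0 = {Init, Grant, Wait, Halt, Idle, Busy}, keep only states in Sat with every successor in Z. Z1 = {Init, Wait, Halt, Idle}; fixed.
Sat(AG (ack → safe)) = {Init, Wait, Halt, Idle}
EG (AG (ack → safe)): greatest fixpoint, start Z0 = {Init, Wait, Halt, Idle}, keep only states in Sat with some successor in Z. Already a fixed point.
Sat(EG (AG (ack → safe))) = {Init, Wait, Halt, Idle}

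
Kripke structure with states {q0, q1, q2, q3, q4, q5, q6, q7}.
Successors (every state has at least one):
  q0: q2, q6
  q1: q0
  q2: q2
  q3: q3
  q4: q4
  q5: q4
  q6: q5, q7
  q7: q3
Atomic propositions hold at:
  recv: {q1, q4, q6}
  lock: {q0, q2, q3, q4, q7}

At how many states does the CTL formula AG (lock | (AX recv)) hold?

Sat(AX recv) = {s : every successor in {q1, q4, q6}} = {q4, q5}
Sat(lock | (AX recv)) = {q0, q2, q3, q4, q5, q7}
AG (lock | (AX recv)): greatest fixpoint, start Z0 = {q0, q2, q3, q4, q5, q7}, keep only states in Sat with every successor in Z. Z1 = {q2, q3, q4, q5, q7}; fixed.
Sat(AG (lock | (AX recv))) = {q2, q3, q4, q5, q7}
|Sat(AG (lock | (AX recv)))| = |{q2, q3, q4, q5, q7}| = 5.

5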